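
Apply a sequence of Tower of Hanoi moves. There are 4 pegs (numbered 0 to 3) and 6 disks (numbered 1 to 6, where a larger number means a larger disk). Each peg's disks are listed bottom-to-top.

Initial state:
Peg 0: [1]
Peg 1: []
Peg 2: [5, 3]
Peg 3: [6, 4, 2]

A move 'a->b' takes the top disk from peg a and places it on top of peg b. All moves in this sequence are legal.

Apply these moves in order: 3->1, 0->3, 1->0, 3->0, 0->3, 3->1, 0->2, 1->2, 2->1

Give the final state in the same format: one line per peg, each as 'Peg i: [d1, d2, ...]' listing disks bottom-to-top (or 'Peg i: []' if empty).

Answer: Peg 0: []
Peg 1: [1]
Peg 2: [5, 3, 2]
Peg 3: [6, 4]

Derivation:
After move 1 (3->1):
Peg 0: [1]
Peg 1: [2]
Peg 2: [5, 3]
Peg 3: [6, 4]

After move 2 (0->3):
Peg 0: []
Peg 1: [2]
Peg 2: [5, 3]
Peg 3: [6, 4, 1]

After move 3 (1->0):
Peg 0: [2]
Peg 1: []
Peg 2: [5, 3]
Peg 3: [6, 4, 1]

After move 4 (3->0):
Peg 0: [2, 1]
Peg 1: []
Peg 2: [5, 3]
Peg 3: [6, 4]

After move 5 (0->3):
Peg 0: [2]
Peg 1: []
Peg 2: [5, 3]
Peg 3: [6, 4, 1]

After move 6 (3->1):
Peg 0: [2]
Peg 1: [1]
Peg 2: [5, 3]
Peg 3: [6, 4]

After move 7 (0->2):
Peg 0: []
Peg 1: [1]
Peg 2: [5, 3, 2]
Peg 3: [6, 4]

After move 8 (1->2):
Peg 0: []
Peg 1: []
Peg 2: [5, 3, 2, 1]
Peg 3: [6, 4]

After move 9 (2->1):
Peg 0: []
Peg 1: [1]
Peg 2: [5, 3, 2]
Peg 3: [6, 4]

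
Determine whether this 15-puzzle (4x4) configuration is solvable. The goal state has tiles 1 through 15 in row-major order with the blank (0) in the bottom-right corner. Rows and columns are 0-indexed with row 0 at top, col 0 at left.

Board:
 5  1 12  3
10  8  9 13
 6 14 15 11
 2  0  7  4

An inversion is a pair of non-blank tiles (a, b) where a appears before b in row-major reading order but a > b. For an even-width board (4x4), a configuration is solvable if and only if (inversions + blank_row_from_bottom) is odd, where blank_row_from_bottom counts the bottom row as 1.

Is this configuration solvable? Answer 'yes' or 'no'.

Inversions: 47
Blank is in row 3 (0-indexed from top), which is row 1 counting from the bottom (bottom = 1).
47 + 1 = 48, which is even, so the puzzle is not solvable.

Answer: no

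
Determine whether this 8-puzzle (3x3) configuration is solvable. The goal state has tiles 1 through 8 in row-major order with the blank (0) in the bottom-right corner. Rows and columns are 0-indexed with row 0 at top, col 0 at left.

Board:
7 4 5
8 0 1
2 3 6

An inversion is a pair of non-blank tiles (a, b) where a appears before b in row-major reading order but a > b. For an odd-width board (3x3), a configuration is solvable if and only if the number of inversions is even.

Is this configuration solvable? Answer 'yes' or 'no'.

Inversions (pairs i<j in row-major order where tile[i] > tile[j] > 0): 16
16 is even, so the puzzle is solvable.

Answer: yes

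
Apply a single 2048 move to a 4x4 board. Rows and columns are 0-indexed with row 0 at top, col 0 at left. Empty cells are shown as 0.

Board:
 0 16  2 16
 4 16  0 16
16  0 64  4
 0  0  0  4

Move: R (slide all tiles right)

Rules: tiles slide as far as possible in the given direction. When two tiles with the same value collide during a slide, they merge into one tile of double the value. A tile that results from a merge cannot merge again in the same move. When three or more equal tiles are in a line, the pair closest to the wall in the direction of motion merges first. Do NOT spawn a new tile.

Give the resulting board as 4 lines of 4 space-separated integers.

Slide right:
row 0: [0, 16, 2, 16] -> [0, 16, 2, 16]
row 1: [4, 16, 0, 16] -> [0, 0, 4, 32]
row 2: [16, 0, 64, 4] -> [0, 16, 64, 4]
row 3: [0, 0, 0, 4] -> [0, 0, 0, 4]

Answer:  0 16  2 16
 0  0  4 32
 0 16 64  4
 0  0  0  4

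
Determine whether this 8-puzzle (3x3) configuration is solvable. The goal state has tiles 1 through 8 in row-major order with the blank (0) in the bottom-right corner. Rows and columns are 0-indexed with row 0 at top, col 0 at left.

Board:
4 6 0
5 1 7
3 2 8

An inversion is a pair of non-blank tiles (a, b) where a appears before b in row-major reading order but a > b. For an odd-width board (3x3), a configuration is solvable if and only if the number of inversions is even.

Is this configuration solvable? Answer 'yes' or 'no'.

Answer: no

Derivation:
Inversions (pairs i<j in row-major order where tile[i] > tile[j] > 0): 13
13 is odd, so the puzzle is not solvable.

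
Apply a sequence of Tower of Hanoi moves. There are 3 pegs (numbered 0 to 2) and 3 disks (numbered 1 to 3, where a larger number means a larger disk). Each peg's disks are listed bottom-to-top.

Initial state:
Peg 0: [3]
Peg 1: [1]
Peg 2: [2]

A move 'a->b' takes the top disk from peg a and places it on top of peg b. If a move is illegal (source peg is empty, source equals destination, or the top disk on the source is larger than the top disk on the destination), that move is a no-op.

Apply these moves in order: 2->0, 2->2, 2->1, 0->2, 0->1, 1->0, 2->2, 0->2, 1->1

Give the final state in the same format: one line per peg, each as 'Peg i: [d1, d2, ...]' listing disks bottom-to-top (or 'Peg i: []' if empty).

Answer: Peg 0: [3]
Peg 1: []
Peg 2: [2, 1]

Derivation:
After move 1 (2->0):
Peg 0: [3, 2]
Peg 1: [1]
Peg 2: []

After move 2 (2->2):
Peg 0: [3, 2]
Peg 1: [1]
Peg 2: []

After move 3 (2->1):
Peg 0: [3, 2]
Peg 1: [1]
Peg 2: []

After move 4 (0->2):
Peg 0: [3]
Peg 1: [1]
Peg 2: [2]

After move 5 (0->1):
Peg 0: [3]
Peg 1: [1]
Peg 2: [2]

After move 6 (1->0):
Peg 0: [3, 1]
Peg 1: []
Peg 2: [2]

After move 7 (2->2):
Peg 0: [3, 1]
Peg 1: []
Peg 2: [2]

After move 8 (0->2):
Peg 0: [3]
Peg 1: []
Peg 2: [2, 1]

After move 9 (1->1):
Peg 0: [3]
Peg 1: []
Peg 2: [2, 1]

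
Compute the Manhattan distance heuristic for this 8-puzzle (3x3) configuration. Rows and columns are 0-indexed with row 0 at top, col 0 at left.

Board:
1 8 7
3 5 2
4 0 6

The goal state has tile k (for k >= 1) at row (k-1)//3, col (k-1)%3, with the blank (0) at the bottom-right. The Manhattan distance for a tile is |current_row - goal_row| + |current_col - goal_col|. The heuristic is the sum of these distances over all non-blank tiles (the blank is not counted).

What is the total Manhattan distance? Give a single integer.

Answer: 13

Derivation:
Tile 1: (0,0)->(0,0) = 0
Tile 8: (0,1)->(2,1) = 2
Tile 7: (0,2)->(2,0) = 4
Tile 3: (1,0)->(0,2) = 3
Tile 5: (1,1)->(1,1) = 0
Tile 2: (1,2)->(0,1) = 2
Tile 4: (2,0)->(1,0) = 1
Tile 6: (2,2)->(1,2) = 1
Sum: 0 + 2 + 4 + 3 + 0 + 2 + 1 + 1 = 13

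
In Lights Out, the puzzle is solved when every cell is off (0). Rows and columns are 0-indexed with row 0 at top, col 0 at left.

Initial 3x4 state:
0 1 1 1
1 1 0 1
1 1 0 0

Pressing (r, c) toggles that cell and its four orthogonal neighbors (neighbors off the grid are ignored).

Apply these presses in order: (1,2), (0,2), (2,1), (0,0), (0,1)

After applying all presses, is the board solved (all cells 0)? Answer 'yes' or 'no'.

After press 1 at (1,2):
0 1 0 1
1 0 1 0
1 1 1 0

After press 2 at (0,2):
0 0 1 0
1 0 0 0
1 1 1 0

After press 3 at (2,1):
0 0 1 0
1 1 0 0
0 0 0 0

After press 4 at (0,0):
1 1 1 0
0 1 0 0
0 0 0 0

After press 5 at (0,1):
0 0 0 0
0 0 0 0
0 0 0 0

Lights still on: 0

Answer: yes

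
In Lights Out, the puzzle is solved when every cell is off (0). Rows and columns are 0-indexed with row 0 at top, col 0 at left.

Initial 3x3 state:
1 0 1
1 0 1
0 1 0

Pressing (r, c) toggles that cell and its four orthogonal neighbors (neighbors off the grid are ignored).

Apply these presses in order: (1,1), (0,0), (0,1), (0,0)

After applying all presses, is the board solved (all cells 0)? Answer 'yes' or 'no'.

Answer: yes

Derivation:
After press 1 at (1,1):
1 1 1
0 1 0
0 0 0

After press 2 at (0,0):
0 0 1
1 1 0
0 0 0

After press 3 at (0,1):
1 1 0
1 0 0
0 0 0

After press 4 at (0,0):
0 0 0
0 0 0
0 0 0

Lights still on: 0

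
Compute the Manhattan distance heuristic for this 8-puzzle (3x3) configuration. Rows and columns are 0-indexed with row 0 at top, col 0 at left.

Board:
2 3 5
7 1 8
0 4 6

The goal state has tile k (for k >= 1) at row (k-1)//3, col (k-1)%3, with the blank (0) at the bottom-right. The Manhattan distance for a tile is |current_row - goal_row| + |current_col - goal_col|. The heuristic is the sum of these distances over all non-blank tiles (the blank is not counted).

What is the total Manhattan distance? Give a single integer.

Answer: 12

Derivation:
Tile 2: (0,0)->(0,1) = 1
Tile 3: (0,1)->(0,2) = 1
Tile 5: (0,2)->(1,1) = 2
Tile 7: (1,0)->(2,0) = 1
Tile 1: (1,1)->(0,0) = 2
Tile 8: (1,2)->(2,1) = 2
Tile 4: (2,1)->(1,0) = 2
Tile 6: (2,2)->(1,2) = 1
Sum: 1 + 1 + 2 + 1 + 2 + 2 + 2 + 1 = 12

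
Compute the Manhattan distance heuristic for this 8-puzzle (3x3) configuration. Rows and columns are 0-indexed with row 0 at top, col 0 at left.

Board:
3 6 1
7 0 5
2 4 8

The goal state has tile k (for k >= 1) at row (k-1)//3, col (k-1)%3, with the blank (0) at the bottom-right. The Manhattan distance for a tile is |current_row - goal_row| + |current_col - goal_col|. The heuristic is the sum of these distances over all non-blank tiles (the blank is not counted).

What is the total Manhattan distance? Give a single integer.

Tile 3: at (0,0), goal (0,2), distance |0-0|+|0-2| = 2
Tile 6: at (0,1), goal (1,2), distance |0-1|+|1-2| = 2
Tile 1: at (0,2), goal (0,0), distance |0-0|+|2-0| = 2
Tile 7: at (1,0), goal (2,0), distance |1-2|+|0-0| = 1
Tile 5: at (1,2), goal (1,1), distance |1-1|+|2-1| = 1
Tile 2: at (2,0), goal (0,1), distance |2-0|+|0-1| = 3
Tile 4: at (2,1), goal (1,0), distance |2-1|+|1-0| = 2
Tile 8: at (2,2), goal (2,1), distance |2-2|+|2-1| = 1
Sum: 2 + 2 + 2 + 1 + 1 + 3 + 2 + 1 = 14

Answer: 14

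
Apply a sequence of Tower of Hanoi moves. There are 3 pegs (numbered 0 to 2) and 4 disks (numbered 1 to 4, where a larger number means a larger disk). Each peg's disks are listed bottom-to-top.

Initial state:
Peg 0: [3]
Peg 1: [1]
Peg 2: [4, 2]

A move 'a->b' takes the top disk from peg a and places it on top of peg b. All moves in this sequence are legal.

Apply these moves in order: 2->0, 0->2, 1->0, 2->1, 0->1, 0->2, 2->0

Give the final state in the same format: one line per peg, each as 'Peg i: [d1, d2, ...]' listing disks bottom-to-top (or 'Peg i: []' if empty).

Answer: Peg 0: [3]
Peg 1: [2, 1]
Peg 2: [4]

Derivation:
After move 1 (2->0):
Peg 0: [3, 2]
Peg 1: [1]
Peg 2: [4]

After move 2 (0->2):
Peg 0: [3]
Peg 1: [1]
Peg 2: [4, 2]

After move 3 (1->0):
Peg 0: [3, 1]
Peg 1: []
Peg 2: [4, 2]

After move 4 (2->1):
Peg 0: [3, 1]
Peg 1: [2]
Peg 2: [4]

After move 5 (0->1):
Peg 0: [3]
Peg 1: [2, 1]
Peg 2: [4]

After move 6 (0->2):
Peg 0: []
Peg 1: [2, 1]
Peg 2: [4, 3]

After move 7 (2->0):
Peg 0: [3]
Peg 1: [2, 1]
Peg 2: [4]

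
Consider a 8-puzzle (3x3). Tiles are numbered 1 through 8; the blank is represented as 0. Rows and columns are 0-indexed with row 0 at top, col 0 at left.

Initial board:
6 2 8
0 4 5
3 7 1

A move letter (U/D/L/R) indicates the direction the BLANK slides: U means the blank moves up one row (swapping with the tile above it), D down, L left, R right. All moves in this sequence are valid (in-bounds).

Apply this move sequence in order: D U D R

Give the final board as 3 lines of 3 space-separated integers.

After move 1 (D):
6 2 8
3 4 5
0 7 1

After move 2 (U):
6 2 8
0 4 5
3 7 1

After move 3 (D):
6 2 8
3 4 5
0 7 1

After move 4 (R):
6 2 8
3 4 5
7 0 1

Answer: 6 2 8
3 4 5
7 0 1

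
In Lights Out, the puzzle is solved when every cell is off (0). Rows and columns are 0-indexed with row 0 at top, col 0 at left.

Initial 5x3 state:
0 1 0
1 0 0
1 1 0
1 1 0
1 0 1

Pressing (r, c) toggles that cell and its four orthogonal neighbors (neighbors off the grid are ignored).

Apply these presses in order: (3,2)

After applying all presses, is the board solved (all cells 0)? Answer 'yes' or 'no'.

After press 1 at (3,2):
0 1 0
1 0 0
1 1 1
1 0 1
1 0 0

Lights still on: 8

Answer: no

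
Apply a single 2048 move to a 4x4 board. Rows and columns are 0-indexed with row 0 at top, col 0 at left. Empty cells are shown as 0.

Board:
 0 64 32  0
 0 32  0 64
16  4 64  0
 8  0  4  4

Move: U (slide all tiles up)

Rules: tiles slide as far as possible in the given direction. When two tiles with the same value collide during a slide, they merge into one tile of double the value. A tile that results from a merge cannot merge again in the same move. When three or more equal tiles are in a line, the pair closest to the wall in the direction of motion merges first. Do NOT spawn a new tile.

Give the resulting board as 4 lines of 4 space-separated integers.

Slide up:
col 0: [0, 0, 16, 8] -> [16, 8, 0, 0]
col 1: [64, 32, 4, 0] -> [64, 32, 4, 0]
col 2: [32, 0, 64, 4] -> [32, 64, 4, 0]
col 3: [0, 64, 0, 4] -> [64, 4, 0, 0]

Answer: 16 64 32 64
 8 32 64  4
 0  4  4  0
 0  0  0  0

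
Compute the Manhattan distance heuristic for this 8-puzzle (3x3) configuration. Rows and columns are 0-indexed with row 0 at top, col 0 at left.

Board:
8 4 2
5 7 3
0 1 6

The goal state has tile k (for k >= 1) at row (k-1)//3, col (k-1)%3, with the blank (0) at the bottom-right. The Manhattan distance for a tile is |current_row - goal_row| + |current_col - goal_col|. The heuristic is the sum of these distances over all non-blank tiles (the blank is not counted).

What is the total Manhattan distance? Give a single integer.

Answer: 14

Derivation:
Tile 8: (0,0)->(2,1) = 3
Tile 4: (0,1)->(1,0) = 2
Tile 2: (0,2)->(0,1) = 1
Tile 5: (1,0)->(1,1) = 1
Tile 7: (1,1)->(2,0) = 2
Tile 3: (1,2)->(0,2) = 1
Tile 1: (2,1)->(0,0) = 3
Tile 6: (2,2)->(1,2) = 1
Sum: 3 + 2 + 1 + 1 + 2 + 1 + 3 + 1 = 14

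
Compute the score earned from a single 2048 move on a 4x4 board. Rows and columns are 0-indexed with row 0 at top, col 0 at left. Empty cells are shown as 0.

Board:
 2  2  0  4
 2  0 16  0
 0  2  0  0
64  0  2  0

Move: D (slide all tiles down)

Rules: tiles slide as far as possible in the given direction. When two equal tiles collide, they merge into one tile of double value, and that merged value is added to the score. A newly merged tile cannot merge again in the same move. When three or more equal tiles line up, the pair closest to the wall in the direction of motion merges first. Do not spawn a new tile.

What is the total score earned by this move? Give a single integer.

Slide down:
col 0: [2, 2, 0, 64] -> [0, 0, 4, 64]  score +4 (running 4)
col 1: [2, 0, 2, 0] -> [0, 0, 0, 4]  score +4 (running 8)
col 2: [0, 16, 0, 2] -> [0, 0, 16, 2]  score +0 (running 8)
col 3: [4, 0, 0, 0] -> [0, 0, 0, 4]  score +0 (running 8)
Board after move:
 0  0  0  0
 0  0  0  0
 4  0 16  0
64  4  2  4

Answer: 8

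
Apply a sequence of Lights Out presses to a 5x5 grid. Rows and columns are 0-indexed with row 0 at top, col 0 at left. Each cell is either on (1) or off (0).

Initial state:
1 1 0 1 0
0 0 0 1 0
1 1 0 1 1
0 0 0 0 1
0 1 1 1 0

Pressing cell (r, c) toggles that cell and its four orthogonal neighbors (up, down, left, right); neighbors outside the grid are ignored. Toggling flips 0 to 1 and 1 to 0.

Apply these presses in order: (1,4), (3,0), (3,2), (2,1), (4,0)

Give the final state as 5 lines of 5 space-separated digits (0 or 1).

After press 1 at (1,4):
1 1 0 1 1
0 0 0 0 1
1 1 0 1 0
0 0 0 0 1
0 1 1 1 0

After press 2 at (3,0):
1 1 0 1 1
0 0 0 0 1
0 1 0 1 0
1 1 0 0 1
1 1 1 1 0

After press 3 at (3,2):
1 1 0 1 1
0 0 0 0 1
0 1 1 1 0
1 0 1 1 1
1 1 0 1 0

After press 4 at (2,1):
1 1 0 1 1
0 1 0 0 1
1 0 0 1 0
1 1 1 1 1
1 1 0 1 0

After press 5 at (4,0):
1 1 0 1 1
0 1 0 0 1
1 0 0 1 0
0 1 1 1 1
0 0 0 1 0

Answer: 1 1 0 1 1
0 1 0 0 1
1 0 0 1 0
0 1 1 1 1
0 0 0 1 0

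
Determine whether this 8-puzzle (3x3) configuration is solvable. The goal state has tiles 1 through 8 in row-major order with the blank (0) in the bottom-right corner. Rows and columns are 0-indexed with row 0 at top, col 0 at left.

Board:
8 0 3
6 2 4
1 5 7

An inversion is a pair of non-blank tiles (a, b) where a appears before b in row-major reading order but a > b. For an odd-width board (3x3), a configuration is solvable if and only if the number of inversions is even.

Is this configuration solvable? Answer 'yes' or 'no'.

Inversions (pairs i<j in row-major order where tile[i] > tile[j] > 0): 15
15 is odd, so the puzzle is not solvable.

Answer: no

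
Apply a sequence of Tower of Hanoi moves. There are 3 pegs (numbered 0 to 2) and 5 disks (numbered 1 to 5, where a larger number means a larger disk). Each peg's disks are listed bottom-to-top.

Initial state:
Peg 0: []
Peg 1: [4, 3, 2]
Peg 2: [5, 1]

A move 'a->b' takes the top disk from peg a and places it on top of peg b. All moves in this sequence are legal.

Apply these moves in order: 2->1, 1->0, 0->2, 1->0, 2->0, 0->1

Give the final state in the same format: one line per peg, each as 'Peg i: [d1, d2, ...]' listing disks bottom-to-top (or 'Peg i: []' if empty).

Answer: Peg 0: [2]
Peg 1: [4, 3, 1]
Peg 2: [5]

Derivation:
After move 1 (2->1):
Peg 0: []
Peg 1: [4, 3, 2, 1]
Peg 2: [5]

After move 2 (1->0):
Peg 0: [1]
Peg 1: [4, 3, 2]
Peg 2: [5]

After move 3 (0->2):
Peg 0: []
Peg 1: [4, 3, 2]
Peg 2: [5, 1]

After move 4 (1->0):
Peg 0: [2]
Peg 1: [4, 3]
Peg 2: [5, 1]

After move 5 (2->0):
Peg 0: [2, 1]
Peg 1: [4, 3]
Peg 2: [5]

After move 6 (0->1):
Peg 0: [2]
Peg 1: [4, 3, 1]
Peg 2: [5]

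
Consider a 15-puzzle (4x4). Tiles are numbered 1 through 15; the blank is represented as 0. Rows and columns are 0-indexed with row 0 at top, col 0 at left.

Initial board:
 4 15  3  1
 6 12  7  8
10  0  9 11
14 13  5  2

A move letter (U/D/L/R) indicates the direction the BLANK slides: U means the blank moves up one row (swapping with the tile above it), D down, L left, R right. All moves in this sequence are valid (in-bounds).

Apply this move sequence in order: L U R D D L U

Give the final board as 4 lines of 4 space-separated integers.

After move 1 (L):
 4 15  3  1
 6 12  7  8
 0 10  9 11
14 13  5  2

After move 2 (U):
 4 15  3  1
 0 12  7  8
 6 10  9 11
14 13  5  2

After move 3 (R):
 4 15  3  1
12  0  7  8
 6 10  9 11
14 13  5  2

After move 4 (D):
 4 15  3  1
12 10  7  8
 6  0  9 11
14 13  5  2

After move 5 (D):
 4 15  3  1
12 10  7  8
 6 13  9 11
14  0  5  2

After move 6 (L):
 4 15  3  1
12 10  7  8
 6 13  9 11
 0 14  5  2

After move 7 (U):
 4 15  3  1
12 10  7  8
 0 13  9 11
 6 14  5  2

Answer:  4 15  3  1
12 10  7  8
 0 13  9 11
 6 14  5  2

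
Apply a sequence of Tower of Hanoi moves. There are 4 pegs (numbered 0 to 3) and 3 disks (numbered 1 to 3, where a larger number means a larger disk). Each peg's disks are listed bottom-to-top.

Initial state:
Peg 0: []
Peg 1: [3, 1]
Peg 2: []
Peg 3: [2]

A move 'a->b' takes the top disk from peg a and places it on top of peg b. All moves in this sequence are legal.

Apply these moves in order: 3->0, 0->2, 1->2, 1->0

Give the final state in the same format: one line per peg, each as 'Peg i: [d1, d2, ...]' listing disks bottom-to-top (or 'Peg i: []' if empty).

Answer: Peg 0: [3]
Peg 1: []
Peg 2: [2, 1]
Peg 3: []

Derivation:
After move 1 (3->0):
Peg 0: [2]
Peg 1: [3, 1]
Peg 2: []
Peg 3: []

After move 2 (0->2):
Peg 0: []
Peg 1: [3, 1]
Peg 2: [2]
Peg 3: []

After move 3 (1->2):
Peg 0: []
Peg 1: [3]
Peg 2: [2, 1]
Peg 3: []

After move 4 (1->0):
Peg 0: [3]
Peg 1: []
Peg 2: [2, 1]
Peg 3: []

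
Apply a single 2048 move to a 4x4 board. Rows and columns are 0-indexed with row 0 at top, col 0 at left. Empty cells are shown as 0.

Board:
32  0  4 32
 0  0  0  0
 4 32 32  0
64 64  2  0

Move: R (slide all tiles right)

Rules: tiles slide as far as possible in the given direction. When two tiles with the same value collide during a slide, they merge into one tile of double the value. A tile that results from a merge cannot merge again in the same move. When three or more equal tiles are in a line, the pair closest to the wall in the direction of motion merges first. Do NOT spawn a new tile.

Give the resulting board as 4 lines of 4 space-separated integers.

Slide right:
row 0: [32, 0, 4, 32] -> [0, 32, 4, 32]
row 1: [0, 0, 0, 0] -> [0, 0, 0, 0]
row 2: [4, 32, 32, 0] -> [0, 0, 4, 64]
row 3: [64, 64, 2, 0] -> [0, 0, 128, 2]

Answer:   0  32   4  32
  0   0   0   0
  0   0   4  64
  0   0 128   2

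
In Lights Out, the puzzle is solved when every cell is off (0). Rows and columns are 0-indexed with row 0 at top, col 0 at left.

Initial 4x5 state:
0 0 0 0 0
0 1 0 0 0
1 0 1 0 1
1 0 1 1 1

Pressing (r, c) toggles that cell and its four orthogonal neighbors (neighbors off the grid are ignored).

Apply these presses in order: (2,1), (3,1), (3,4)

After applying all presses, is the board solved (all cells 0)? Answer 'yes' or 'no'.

After press 1 at (2,1):
0 0 0 0 0
0 0 0 0 0
0 1 0 0 1
1 1 1 1 1

After press 2 at (3,1):
0 0 0 0 0
0 0 0 0 0
0 0 0 0 1
0 0 0 1 1

After press 3 at (3,4):
0 0 0 0 0
0 0 0 0 0
0 0 0 0 0
0 0 0 0 0

Lights still on: 0

Answer: yes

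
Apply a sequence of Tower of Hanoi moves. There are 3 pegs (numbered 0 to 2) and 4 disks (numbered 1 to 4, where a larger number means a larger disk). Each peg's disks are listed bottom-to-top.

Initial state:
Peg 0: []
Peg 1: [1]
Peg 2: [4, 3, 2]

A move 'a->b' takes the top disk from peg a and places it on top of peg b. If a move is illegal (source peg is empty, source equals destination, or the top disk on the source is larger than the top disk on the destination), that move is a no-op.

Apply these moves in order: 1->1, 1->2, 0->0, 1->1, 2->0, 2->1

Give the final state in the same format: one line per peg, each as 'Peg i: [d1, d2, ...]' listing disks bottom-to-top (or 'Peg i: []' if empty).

Answer: Peg 0: [1]
Peg 1: [2]
Peg 2: [4, 3]

Derivation:
After move 1 (1->1):
Peg 0: []
Peg 1: [1]
Peg 2: [4, 3, 2]

After move 2 (1->2):
Peg 0: []
Peg 1: []
Peg 2: [4, 3, 2, 1]

After move 3 (0->0):
Peg 0: []
Peg 1: []
Peg 2: [4, 3, 2, 1]

After move 4 (1->1):
Peg 0: []
Peg 1: []
Peg 2: [4, 3, 2, 1]

After move 5 (2->0):
Peg 0: [1]
Peg 1: []
Peg 2: [4, 3, 2]

After move 6 (2->1):
Peg 0: [1]
Peg 1: [2]
Peg 2: [4, 3]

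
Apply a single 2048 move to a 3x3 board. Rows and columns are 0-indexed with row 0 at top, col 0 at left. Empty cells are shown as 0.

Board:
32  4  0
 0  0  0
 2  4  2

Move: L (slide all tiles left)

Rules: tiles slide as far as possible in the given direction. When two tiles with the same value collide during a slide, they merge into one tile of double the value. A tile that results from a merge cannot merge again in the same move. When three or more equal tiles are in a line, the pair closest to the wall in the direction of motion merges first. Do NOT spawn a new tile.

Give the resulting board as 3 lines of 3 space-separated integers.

Slide left:
row 0: [32, 4, 0] -> [32, 4, 0]
row 1: [0, 0, 0] -> [0, 0, 0]
row 2: [2, 4, 2] -> [2, 4, 2]

Answer: 32  4  0
 0  0  0
 2  4  2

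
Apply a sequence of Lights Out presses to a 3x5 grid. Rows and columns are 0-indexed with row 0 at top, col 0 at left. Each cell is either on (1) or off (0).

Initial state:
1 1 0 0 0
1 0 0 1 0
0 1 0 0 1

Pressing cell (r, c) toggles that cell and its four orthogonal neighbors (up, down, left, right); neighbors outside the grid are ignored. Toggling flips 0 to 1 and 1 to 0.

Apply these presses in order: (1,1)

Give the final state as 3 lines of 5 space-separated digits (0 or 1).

After press 1 at (1,1):
1 0 0 0 0
0 1 1 1 0
0 0 0 0 1

Answer: 1 0 0 0 0
0 1 1 1 0
0 0 0 0 1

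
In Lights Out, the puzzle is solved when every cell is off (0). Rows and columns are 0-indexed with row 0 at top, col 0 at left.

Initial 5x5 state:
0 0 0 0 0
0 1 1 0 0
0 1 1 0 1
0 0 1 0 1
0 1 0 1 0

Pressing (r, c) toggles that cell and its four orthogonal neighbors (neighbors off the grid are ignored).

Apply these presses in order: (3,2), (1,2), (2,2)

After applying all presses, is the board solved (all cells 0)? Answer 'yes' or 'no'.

After press 1 at (3,2):
0 0 0 0 0
0 1 1 0 0
0 1 0 0 1
0 1 0 1 1
0 1 1 1 0

After press 2 at (1,2):
0 0 1 0 0
0 0 0 1 0
0 1 1 0 1
0 1 0 1 1
0 1 1 1 0

After press 3 at (2,2):
0 0 1 0 0
0 0 1 1 0
0 0 0 1 1
0 1 1 1 1
0 1 1 1 0

Lights still on: 12

Answer: no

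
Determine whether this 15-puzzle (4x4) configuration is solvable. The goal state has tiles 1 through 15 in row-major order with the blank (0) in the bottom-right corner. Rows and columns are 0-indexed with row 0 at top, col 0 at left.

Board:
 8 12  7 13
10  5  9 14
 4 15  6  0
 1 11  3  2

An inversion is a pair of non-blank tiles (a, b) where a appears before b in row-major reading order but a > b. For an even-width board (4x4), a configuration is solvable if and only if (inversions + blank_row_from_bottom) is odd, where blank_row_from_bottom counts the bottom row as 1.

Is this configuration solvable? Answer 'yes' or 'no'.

Answer: no

Derivation:
Inversions: 68
Blank is in row 2 (0-indexed from top), which is row 2 counting from the bottom (bottom = 1).
68 + 2 = 70, which is even, so the puzzle is not solvable.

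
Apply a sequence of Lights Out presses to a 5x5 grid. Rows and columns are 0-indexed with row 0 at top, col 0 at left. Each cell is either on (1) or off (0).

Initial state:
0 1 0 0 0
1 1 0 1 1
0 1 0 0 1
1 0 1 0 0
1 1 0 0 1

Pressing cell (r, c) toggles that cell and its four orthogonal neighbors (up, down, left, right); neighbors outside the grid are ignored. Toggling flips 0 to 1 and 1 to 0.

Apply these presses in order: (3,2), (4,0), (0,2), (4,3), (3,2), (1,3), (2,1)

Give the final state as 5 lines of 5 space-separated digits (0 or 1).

After press 1 at (3,2):
0 1 0 0 0
1 1 0 1 1
0 1 1 0 1
1 1 0 1 0
1 1 1 0 1

After press 2 at (4,0):
0 1 0 0 0
1 1 0 1 1
0 1 1 0 1
0 1 0 1 0
0 0 1 0 1

After press 3 at (0,2):
0 0 1 1 0
1 1 1 1 1
0 1 1 0 1
0 1 0 1 0
0 0 1 0 1

After press 4 at (4,3):
0 0 1 1 0
1 1 1 1 1
0 1 1 0 1
0 1 0 0 0
0 0 0 1 0

After press 5 at (3,2):
0 0 1 1 0
1 1 1 1 1
0 1 0 0 1
0 0 1 1 0
0 0 1 1 0

After press 6 at (1,3):
0 0 1 0 0
1 1 0 0 0
0 1 0 1 1
0 0 1 1 0
0 0 1 1 0

After press 7 at (2,1):
0 0 1 0 0
1 0 0 0 0
1 0 1 1 1
0 1 1 1 0
0 0 1 1 0

Answer: 0 0 1 0 0
1 0 0 0 0
1 0 1 1 1
0 1 1 1 0
0 0 1 1 0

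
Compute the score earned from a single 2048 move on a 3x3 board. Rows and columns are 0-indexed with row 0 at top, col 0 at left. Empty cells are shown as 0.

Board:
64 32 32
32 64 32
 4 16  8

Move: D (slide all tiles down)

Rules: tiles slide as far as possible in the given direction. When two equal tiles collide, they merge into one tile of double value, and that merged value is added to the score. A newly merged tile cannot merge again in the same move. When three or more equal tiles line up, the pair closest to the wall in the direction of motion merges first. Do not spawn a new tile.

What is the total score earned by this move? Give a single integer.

Answer: 64

Derivation:
Slide down:
col 0: [64, 32, 4] -> [64, 32, 4]  score +0 (running 0)
col 1: [32, 64, 16] -> [32, 64, 16]  score +0 (running 0)
col 2: [32, 32, 8] -> [0, 64, 8]  score +64 (running 64)
Board after move:
64 32  0
32 64 64
 4 16  8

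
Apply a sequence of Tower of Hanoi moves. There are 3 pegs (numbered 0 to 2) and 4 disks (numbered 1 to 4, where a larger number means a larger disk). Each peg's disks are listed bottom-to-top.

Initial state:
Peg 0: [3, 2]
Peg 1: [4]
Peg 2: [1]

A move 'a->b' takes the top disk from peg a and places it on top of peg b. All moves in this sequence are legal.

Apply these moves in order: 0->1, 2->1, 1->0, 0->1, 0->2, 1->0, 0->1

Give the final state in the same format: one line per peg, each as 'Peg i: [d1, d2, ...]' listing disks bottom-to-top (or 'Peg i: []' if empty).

Answer: Peg 0: []
Peg 1: [4, 2, 1]
Peg 2: [3]

Derivation:
After move 1 (0->1):
Peg 0: [3]
Peg 1: [4, 2]
Peg 2: [1]

After move 2 (2->1):
Peg 0: [3]
Peg 1: [4, 2, 1]
Peg 2: []

After move 3 (1->0):
Peg 0: [3, 1]
Peg 1: [4, 2]
Peg 2: []

After move 4 (0->1):
Peg 0: [3]
Peg 1: [4, 2, 1]
Peg 2: []

After move 5 (0->2):
Peg 0: []
Peg 1: [4, 2, 1]
Peg 2: [3]

After move 6 (1->0):
Peg 0: [1]
Peg 1: [4, 2]
Peg 2: [3]

After move 7 (0->1):
Peg 0: []
Peg 1: [4, 2, 1]
Peg 2: [3]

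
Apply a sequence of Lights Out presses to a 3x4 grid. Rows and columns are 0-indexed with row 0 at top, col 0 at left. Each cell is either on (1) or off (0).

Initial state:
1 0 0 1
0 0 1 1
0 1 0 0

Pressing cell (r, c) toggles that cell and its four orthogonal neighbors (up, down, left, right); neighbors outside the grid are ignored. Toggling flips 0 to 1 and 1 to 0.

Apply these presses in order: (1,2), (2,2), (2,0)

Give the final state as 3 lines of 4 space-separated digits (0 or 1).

After press 1 at (1,2):
1 0 1 1
0 1 0 0
0 1 1 0

After press 2 at (2,2):
1 0 1 1
0 1 1 0
0 0 0 1

After press 3 at (2,0):
1 0 1 1
1 1 1 0
1 1 0 1

Answer: 1 0 1 1
1 1 1 0
1 1 0 1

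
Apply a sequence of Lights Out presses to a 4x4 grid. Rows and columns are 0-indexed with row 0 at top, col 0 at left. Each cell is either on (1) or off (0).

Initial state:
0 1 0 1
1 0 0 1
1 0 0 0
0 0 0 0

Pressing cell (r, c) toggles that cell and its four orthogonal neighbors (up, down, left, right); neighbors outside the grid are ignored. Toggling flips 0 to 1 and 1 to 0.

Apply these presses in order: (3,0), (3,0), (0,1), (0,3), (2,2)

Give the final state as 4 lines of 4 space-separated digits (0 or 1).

Answer: 1 0 0 0
1 1 1 0
1 1 1 1
0 0 1 0

Derivation:
After press 1 at (3,0):
0 1 0 1
1 0 0 1
0 0 0 0
1 1 0 0

After press 2 at (3,0):
0 1 0 1
1 0 0 1
1 0 0 0
0 0 0 0

After press 3 at (0,1):
1 0 1 1
1 1 0 1
1 0 0 0
0 0 0 0

After press 4 at (0,3):
1 0 0 0
1 1 0 0
1 0 0 0
0 0 0 0

After press 5 at (2,2):
1 0 0 0
1 1 1 0
1 1 1 1
0 0 1 0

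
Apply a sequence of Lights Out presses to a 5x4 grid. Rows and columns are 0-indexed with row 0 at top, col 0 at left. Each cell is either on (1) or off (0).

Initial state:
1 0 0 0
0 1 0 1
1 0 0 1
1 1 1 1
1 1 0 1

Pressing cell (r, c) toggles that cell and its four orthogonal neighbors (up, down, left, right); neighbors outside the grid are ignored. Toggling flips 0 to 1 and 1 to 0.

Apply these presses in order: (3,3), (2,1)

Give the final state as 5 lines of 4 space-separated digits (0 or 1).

After press 1 at (3,3):
1 0 0 0
0 1 0 1
1 0 0 0
1 1 0 0
1 1 0 0

After press 2 at (2,1):
1 0 0 0
0 0 0 1
0 1 1 0
1 0 0 0
1 1 0 0

Answer: 1 0 0 0
0 0 0 1
0 1 1 0
1 0 0 0
1 1 0 0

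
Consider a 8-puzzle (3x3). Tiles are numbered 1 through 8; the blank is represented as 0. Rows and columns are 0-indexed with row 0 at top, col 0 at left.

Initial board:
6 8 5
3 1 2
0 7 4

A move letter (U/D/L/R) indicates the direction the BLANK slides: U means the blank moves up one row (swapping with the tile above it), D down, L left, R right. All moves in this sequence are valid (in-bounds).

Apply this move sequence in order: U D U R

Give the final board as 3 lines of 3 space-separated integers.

Answer: 6 8 5
1 0 2
3 7 4

Derivation:
After move 1 (U):
6 8 5
0 1 2
3 7 4

After move 2 (D):
6 8 5
3 1 2
0 7 4

After move 3 (U):
6 8 5
0 1 2
3 7 4

After move 4 (R):
6 8 5
1 0 2
3 7 4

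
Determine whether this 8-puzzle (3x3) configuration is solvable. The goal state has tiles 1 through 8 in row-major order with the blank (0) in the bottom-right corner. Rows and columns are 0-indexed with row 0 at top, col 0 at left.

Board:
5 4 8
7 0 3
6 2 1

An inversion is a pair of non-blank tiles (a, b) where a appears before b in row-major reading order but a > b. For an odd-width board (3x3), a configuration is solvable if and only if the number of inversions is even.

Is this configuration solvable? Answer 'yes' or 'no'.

Answer: no

Derivation:
Inversions (pairs i<j in row-major order where tile[i] > tile[j] > 0): 21
21 is odd, so the puzzle is not solvable.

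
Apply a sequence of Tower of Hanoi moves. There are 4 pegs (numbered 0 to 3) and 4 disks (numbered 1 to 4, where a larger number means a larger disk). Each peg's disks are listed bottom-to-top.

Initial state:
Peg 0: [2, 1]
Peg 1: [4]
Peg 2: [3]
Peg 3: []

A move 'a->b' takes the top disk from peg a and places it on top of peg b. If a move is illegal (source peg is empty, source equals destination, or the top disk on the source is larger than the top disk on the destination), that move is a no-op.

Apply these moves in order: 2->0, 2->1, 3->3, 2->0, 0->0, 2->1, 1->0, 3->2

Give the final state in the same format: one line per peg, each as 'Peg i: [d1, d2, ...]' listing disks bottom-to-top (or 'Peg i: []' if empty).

Answer: Peg 0: [2, 1]
Peg 1: [4, 3]
Peg 2: []
Peg 3: []

Derivation:
After move 1 (2->0):
Peg 0: [2, 1]
Peg 1: [4]
Peg 2: [3]
Peg 3: []

After move 2 (2->1):
Peg 0: [2, 1]
Peg 1: [4, 3]
Peg 2: []
Peg 3: []

After move 3 (3->3):
Peg 0: [2, 1]
Peg 1: [4, 3]
Peg 2: []
Peg 3: []

After move 4 (2->0):
Peg 0: [2, 1]
Peg 1: [4, 3]
Peg 2: []
Peg 3: []

After move 5 (0->0):
Peg 0: [2, 1]
Peg 1: [4, 3]
Peg 2: []
Peg 3: []

After move 6 (2->1):
Peg 0: [2, 1]
Peg 1: [4, 3]
Peg 2: []
Peg 3: []

After move 7 (1->0):
Peg 0: [2, 1]
Peg 1: [4, 3]
Peg 2: []
Peg 3: []

After move 8 (3->2):
Peg 0: [2, 1]
Peg 1: [4, 3]
Peg 2: []
Peg 3: []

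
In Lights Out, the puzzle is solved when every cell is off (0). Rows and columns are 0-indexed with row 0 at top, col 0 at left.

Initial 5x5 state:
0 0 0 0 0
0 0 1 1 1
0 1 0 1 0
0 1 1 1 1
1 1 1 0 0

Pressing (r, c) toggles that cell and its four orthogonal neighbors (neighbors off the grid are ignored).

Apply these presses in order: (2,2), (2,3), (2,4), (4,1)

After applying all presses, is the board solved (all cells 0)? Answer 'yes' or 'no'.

Answer: yes

Derivation:
After press 1 at (2,2):
0 0 0 0 0
0 0 0 1 1
0 0 1 0 0
0 1 0 1 1
1 1 1 0 0

After press 2 at (2,3):
0 0 0 0 0
0 0 0 0 1
0 0 0 1 1
0 1 0 0 1
1 1 1 0 0

After press 3 at (2,4):
0 0 0 0 0
0 0 0 0 0
0 0 0 0 0
0 1 0 0 0
1 1 1 0 0

After press 4 at (4,1):
0 0 0 0 0
0 0 0 0 0
0 0 0 0 0
0 0 0 0 0
0 0 0 0 0

Lights still on: 0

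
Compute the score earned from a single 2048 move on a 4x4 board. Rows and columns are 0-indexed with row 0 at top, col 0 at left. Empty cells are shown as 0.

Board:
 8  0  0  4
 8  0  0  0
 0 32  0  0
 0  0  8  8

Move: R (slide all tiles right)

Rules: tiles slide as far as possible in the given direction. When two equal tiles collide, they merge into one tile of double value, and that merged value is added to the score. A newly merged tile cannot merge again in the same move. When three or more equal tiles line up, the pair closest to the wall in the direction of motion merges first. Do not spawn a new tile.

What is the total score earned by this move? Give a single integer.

Slide right:
row 0: [8, 0, 0, 4] -> [0, 0, 8, 4]  score +0 (running 0)
row 1: [8, 0, 0, 0] -> [0, 0, 0, 8]  score +0 (running 0)
row 2: [0, 32, 0, 0] -> [0, 0, 0, 32]  score +0 (running 0)
row 3: [0, 0, 8, 8] -> [0, 0, 0, 16]  score +16 (running 16)
Board after move:
 0  0  8  4
 0  0  0  8
 0  0  0 32
 0  0  0 16

Answer: 16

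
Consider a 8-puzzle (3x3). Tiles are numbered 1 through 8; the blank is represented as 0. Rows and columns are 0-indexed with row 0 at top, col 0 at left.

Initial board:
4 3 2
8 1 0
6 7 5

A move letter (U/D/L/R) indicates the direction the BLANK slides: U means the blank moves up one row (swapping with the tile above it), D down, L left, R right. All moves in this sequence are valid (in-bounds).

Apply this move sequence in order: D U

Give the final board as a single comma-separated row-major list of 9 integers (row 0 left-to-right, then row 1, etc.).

After move 1 (D):
4 3 2
8 1 5
6 7 0

After move 2 (U):
4 3 2
8 1 0
6 7 5

Answer: 4, 3, 2, 8, 1, 0, 6, 7, 5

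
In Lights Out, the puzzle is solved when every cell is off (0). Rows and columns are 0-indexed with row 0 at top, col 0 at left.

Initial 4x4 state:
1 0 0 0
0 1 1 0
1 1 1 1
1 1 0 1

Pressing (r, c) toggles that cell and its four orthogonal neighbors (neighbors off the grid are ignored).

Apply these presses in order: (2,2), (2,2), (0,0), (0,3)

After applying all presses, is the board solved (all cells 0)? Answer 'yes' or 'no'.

After press 1 at (2,2):
1 0 0 0
0 1 0 0
1 0 0 0
1 1 1 1

After press 2 at (2,2):
1 0 0 0
0 1 1 0
1 1 1 1
1 1 0 1

After press 3 at (0,0):
0 1 0 0
1 1 1 0
1 1 1 1
1 1 0 1

After press 4 at (0,3):
0 1 1 1
1 1 1 1
1 1 1 1
1 1 0 1

Lights still on: 14

Answer: no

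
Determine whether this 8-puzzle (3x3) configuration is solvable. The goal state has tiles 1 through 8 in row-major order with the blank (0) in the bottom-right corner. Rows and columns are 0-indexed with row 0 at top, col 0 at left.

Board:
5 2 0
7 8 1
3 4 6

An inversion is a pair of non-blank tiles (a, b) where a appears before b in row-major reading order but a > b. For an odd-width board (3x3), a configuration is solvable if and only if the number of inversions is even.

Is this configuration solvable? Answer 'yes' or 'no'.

Answer: no

Derivation:
Inversions (pairs i<j in row-major order where tile[i] > tile[j] > 0): 13
13 is odd, so the puzzle is not solvable.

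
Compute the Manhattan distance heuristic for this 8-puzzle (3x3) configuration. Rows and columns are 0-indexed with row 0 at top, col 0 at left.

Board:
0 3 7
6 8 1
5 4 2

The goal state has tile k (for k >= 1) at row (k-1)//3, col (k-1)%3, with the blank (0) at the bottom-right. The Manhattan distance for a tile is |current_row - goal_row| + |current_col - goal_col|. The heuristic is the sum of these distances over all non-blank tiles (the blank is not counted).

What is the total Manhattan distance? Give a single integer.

Answer: 18

Derivation:
Tile 3: (0,1)->(0,2) = 1
Tile 7: (0,2)->(2,0) = 4
Tile 6: (1,0)->(1,2) = 2
Tile 8: (1,1)->(2,1) = 1
Tile 1: (1,2)->(0,0) = 3
Tile 5: (2,0)->(1,1) = 2
Tile 4: (2,1)->(1,0) = 2
Tile 2: (2,2)->(0,1) = 3
Sum: 1 + 4 + 2 + 1 + 3 + 2 + 2 + 3 = 18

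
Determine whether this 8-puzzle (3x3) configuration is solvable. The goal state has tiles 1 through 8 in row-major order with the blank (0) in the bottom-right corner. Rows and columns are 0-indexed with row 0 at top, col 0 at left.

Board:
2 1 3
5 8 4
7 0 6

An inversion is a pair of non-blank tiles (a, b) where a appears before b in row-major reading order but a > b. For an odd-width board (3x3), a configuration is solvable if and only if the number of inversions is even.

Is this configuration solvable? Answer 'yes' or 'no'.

Inversions (pairs i<j in row-major order where tile[i] > tile[j] > 0): 6
6 is even, so the puzzle is solvable.

Answer: yes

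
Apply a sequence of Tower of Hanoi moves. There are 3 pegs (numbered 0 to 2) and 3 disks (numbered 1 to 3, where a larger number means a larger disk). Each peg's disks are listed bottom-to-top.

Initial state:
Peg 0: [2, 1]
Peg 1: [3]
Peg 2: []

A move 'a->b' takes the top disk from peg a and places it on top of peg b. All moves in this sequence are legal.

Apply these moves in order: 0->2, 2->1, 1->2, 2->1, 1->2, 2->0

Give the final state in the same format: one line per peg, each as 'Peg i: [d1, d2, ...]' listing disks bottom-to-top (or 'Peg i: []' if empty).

Answer: Peg 0: [2, 1]
Peg 1: [3]
Peg 2: []

Derivation:
After move 1 (0->2):
Peg 0: [2]
Peg 1: [3]
Peg 2: [1]

After move 2 (2->1):
Peg 0: [2]
Peg 1: [3, 1]
Peg 2: []

After move 3 (1->2):
Peg 0: [2]
Peg 1: [3]
Peg 2: [1]

After move 4 (2->1):
Peg 0: [2]
Peg 1: [3, 1]
Peg 2: []

After move 5 (1->2):
Peg 0: [2]
Peg 1: [3]
Peg 2: [1]

After move 6 (2->0):
Peg 0: [2, 1]
Peg 1: [3]
Peg 2: []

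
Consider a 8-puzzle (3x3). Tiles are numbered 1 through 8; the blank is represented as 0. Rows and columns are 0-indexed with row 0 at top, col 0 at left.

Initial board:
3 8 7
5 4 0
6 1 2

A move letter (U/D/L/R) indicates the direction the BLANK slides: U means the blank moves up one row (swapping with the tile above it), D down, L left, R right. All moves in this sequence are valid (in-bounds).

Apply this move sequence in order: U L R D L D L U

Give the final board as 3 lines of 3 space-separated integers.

After move 1 (U):
3 8 0
5 4 7
6 1 2

After move 2 (L):
3 0 8
5 4 7
6 1 2

After move 3 (R):
3 8 0
5 4 7
6 1 2

After move 4 (D):
3 8 7
5 4 0
6 1 2

After move 5 (L):
3 8 7
5 0 4
6 1 2

After move 6 (D):
3 8 7
5 1 4
6 0 2

After move 7 (L):
3 8 7
5 1 4
0 6 2

After move 8 (U):
3 8 7
0 1 4
5 6 2

Answer: 3 8 7
0 1 4
5 6 2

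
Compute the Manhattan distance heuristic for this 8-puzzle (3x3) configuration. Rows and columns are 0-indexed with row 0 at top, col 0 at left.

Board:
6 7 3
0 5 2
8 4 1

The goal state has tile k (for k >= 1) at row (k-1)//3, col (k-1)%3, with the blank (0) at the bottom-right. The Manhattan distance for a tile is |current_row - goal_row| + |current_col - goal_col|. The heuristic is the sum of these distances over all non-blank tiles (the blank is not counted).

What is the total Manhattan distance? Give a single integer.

Answer: 15

Derivation:
Tile 6: (0,0)->(1,2) = 3
Tile 7: (0,1)->(2,0) = 3
Tile 3: (0,2)->(0,2) = 0
Tile 5: (1,1)->(1,1) = 0
Tile 2: (1,2)->(0,1) = 2
Tile 8: (2,0)->(2,1) = 1
Tile 4: (2,1)->(1,0) = 2
Tile 1: (2,2)->(0,0) = 4
Sum: 3 + 3 + 0 + 0 + 2 + 1 + 2 + 4 = 15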